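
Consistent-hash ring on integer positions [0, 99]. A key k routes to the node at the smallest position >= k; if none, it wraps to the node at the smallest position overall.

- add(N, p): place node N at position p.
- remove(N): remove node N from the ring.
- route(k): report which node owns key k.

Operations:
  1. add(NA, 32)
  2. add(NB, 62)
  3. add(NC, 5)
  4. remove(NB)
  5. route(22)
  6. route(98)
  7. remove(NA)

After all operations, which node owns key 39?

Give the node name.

Op 1: add NA@32 -> ring=[32:NA]
Op 2: add NB@62 -> ring=[32:NA,62:NB]
Op 3: add NC@5 -> ring=[5:NC,32:NA,62:NB]
Op 4: remove NB -> ring=[5:NC,32:NA]
Op 5: route key 22: smallest pos >= 22 is 32 -> NA
Op 6: route key 98: none >= 98, wrap to smallest pos 5 -> NC
Op 7: remove NA -> ring=[5:NC]
Final route key 39: none >= 39, wrap to smallest pos 5 -> NC

Answer: NC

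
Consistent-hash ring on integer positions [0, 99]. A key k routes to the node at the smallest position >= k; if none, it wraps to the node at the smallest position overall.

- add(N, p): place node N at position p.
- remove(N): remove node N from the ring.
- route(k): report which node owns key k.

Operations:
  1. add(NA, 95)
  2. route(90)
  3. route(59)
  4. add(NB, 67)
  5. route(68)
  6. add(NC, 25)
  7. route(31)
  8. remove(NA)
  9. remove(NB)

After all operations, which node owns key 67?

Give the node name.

Op 1: add NA@95 -> ring=[95:NA]
Op 2: route key 90: smallest pos >= 90 is 95 -> NA
Op 3: route key 59: smallest pos >= 59 is 95 -> NA
Op 4: add NB@67 -> ring=[67:NB,95:NA]
Op 5: route key 68: smallest pos >= 68 is 95 -> NA
Op 6: add NC@25 -> ring=[25:NC,67:NB,95:NA]
Op 7: route key 31: smallest pos >= 31 is 67 -> NB
Op 8: remove NA -> ring=[25:NC,67:NB]
Op 9: remove NB -> ring=[25:NC]
Final route key 67: none >= 67, wrap to smallest pos 25 -> NC

Answer: NC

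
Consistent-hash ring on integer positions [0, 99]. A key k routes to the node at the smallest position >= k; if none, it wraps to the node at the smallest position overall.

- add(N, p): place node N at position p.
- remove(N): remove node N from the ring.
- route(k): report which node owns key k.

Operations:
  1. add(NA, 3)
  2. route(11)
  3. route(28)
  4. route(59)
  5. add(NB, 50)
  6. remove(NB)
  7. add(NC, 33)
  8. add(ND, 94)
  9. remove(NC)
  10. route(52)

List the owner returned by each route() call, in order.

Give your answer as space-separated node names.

Op 1: add NA@3 -> ring=[3:NA]
Op 2: route key 11: none >= 11, wrap to smallest pos 3 -> NA
Op 3: route key 28: none >= 28, wrap to smallest pos 3 -> NA
Op 4: route key 59: none >= 59, wrap to smallest pos 3 -> NA
Op 5: add NB@50 -> ring=[3:NA,50:NB]
Op 6: remove NB -> ring=[3:NA]
Op 7: add NC@33 -> ring=[3:NA,33:NC]
Op 8: add ND@94 -> ring=[3:NA,33:NC,94:ND]
Op 9: remove NC -> ring=[3:NA,94:ND]
Op 10: route key 52: smallest pos >= 52 is 94 -> ND

Answer: NA NA NA ND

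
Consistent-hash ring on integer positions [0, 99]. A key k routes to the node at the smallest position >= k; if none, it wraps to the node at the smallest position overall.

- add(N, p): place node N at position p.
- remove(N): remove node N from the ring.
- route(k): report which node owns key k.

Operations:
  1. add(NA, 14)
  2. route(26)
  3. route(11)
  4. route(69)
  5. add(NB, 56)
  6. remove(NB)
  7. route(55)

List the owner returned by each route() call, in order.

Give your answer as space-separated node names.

Answer: NA NA NA NA

Derivation:
Op 1: add NA@14 -> ring=[14:NA]
Op 2: route key 26: none >= 26, wrap to smallest pos 14 -> NA
Op 3: route key 11: smallest pos >= 11 is 14 -> NA
Op 4: route key 69: none >= 69, wrap to smallest pos 14 -> NA
Op 5: add NB@56 -> ring=[14:NA,56:NB]
Op 6: remove NB -> ring=[14:NA]
Op 7: route key 55: none >= 55, wrap to smallest pos 14 -> NA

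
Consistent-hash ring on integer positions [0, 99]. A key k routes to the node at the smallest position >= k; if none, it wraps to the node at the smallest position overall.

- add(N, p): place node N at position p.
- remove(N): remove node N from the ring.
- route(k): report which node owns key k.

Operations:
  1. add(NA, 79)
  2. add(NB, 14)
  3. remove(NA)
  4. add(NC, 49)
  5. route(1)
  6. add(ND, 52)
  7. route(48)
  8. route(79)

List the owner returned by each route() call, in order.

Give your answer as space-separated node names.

Op 1: add NA@79 -> ring=[79:NA]
Op 2: add NB@14 -> ring=[14:NB,79:NA]
Op 3: remove NA -> ring=[14:NB]
Op 4: add NC@49 -> ring=[14:NB,49:NC]
Op 5: route key 1: smallest pos >= 1 is 14 -> NB
Op 6: add ND@52 -> ring=[14:NB,49:NC,52:ND]
Op 7: route key 48: smallest pos >= 48 is 49 -> NC
Op 8: route key 79: none >= 79, wrap to smallest pos 14 -> NB

Answer: NB NC NB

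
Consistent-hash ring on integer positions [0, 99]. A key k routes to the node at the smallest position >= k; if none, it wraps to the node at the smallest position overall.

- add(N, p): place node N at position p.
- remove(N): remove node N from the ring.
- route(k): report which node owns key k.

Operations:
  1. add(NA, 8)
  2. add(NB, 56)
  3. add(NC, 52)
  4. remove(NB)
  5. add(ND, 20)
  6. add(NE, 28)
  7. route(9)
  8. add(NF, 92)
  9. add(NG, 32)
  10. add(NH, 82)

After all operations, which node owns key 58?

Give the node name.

Op 1: add NA@8 -> ring=[8:NA]
Op 2: add NB@56 -> ring=[8:NA,56:NB]
Op 3: add NC@52 -> ring=[8:NA,52:NC,56:NB]
Op 4: remove NB -> ring=[8:NA,52:NC]
Op 5: add ND@20 -> ring=[8:NA,20:ND,52:NC]
Op 6: add NE@28 -> ring=[8:NA,20:ND,28:NE,52:NC]
Op 7: route key 9: smallest pos >= 9 is 20 -> ND
Op 8: add NF@92 -> ring=[8:NA,20:ND,28:NE,52:NC,92:NF]
Op 9: add NG@32 -> ring=[8:NA,20:ND,28:NE,32:NG,52:NC,92:NF]
Op 10: add NH@82 -> ring=[8:NA,20:ND,28:NE,32:NG,52:NC,82:NH,92:NF]
Final route key 58: smallest pos >= 58 is 82 -> NH

Answer: NH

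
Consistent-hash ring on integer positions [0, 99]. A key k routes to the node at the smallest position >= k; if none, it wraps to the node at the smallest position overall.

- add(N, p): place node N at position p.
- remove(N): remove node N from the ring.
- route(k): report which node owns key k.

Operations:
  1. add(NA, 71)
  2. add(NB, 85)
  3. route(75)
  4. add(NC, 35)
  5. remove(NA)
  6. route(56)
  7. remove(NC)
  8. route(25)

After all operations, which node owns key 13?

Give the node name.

Op 1: add NA@71 -> ring=[71:NA]
Op 2: add NB@85 -> ring=[71:NA,85:NB]
Op 3: route key 75: smallest pos >= 75 is 85 -> NB
Op 4: add NC@35 -> ring=[35:NC,71:NA,85:NB]
Op 5: remove NA -> ring=[35:NC,85:NB]
Op 6: route key 56: smallest pos >= 56 is 85 -> NB
Op 7: remove NC -> ring=[85:NB]
Op 8: route key 25: smallest pos >= 25 is 85 -> NB
Final route key 13: smallest pos >= 13 is 85 -> NB

Answer: NB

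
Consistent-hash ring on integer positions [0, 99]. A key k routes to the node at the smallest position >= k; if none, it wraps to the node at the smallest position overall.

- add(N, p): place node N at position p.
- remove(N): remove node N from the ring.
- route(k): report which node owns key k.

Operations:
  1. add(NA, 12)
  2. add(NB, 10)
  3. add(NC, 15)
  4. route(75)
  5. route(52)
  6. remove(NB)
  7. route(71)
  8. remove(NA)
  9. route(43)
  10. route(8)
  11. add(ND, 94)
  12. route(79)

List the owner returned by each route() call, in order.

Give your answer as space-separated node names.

Op 1: add NA@12 -> ring=[12:NA]
Op 2: add NB@10 -> ring=[10:NB,12:NA]
Op 3: add NC@15 -> ring=[10:NB,12:NA,15:NC]
Op 4: route key 75: none >= 75, wrap to smallest pos 10 -> NB
Op 5: route key 52: none >= 52, wrap to smallest pos 10 -> NB
Op 6: remove NB -> ring=[12:NA,15:NC]
Op 7: route key 71: none >= 71, wrap to smallest pos 12 -> NA
Op 8: remove NA -> ring=[15:NC]
Op 9: route key 43: none >= 43, wrap to smallest pos 15 -> NC
Op 10: route key 8: smallest pos >= 8 is 15 -> NC
Op 11: add ND@94 -> ring=[15:NC,94:ND]
Op 12: route key 79: smallest pos >= 79 is 94 -> ND

Answer: NB NB NA NC NC ND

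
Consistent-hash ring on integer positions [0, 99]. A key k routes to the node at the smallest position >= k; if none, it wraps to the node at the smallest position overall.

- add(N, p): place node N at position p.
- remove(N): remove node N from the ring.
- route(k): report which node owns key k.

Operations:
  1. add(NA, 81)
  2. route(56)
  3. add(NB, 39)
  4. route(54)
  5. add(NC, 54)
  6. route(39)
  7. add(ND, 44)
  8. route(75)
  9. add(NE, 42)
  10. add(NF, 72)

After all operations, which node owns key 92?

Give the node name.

Op 1: add NA@81 -> ring=[81:NA]
Op 2: route key 56: smallest pos >= 56 is 81 -> NA
Op 3: add NB@39 -> ring=[39:NB,81:NA]
Op 4: route key 54: smallest pos >= 54 is 81 -> NA
Op 5: add NC@54 -> ring=[39:NB,54:NC,81:NA]
Op 6: route key 39: smallest pos >= 39 is 39 -> NB
Op 7: add ND@44 -> ring=[39:NB,44:ND,54:NC,81:NA]
Op 8: route key 75: smallest pos >= 75 is 81 -> NA
Op 9: add NE@42 -> ring=[39:NB,42:NE,44:ND,54:NC,81:NA]
Op 10: add NF@72 -> ring=[39:NB,42:NE,44:ND,54:NC,72:NF,81:NA]
Final route key 92: none >= 92, wrap to smallest pos 39 -> NB

Answer: NB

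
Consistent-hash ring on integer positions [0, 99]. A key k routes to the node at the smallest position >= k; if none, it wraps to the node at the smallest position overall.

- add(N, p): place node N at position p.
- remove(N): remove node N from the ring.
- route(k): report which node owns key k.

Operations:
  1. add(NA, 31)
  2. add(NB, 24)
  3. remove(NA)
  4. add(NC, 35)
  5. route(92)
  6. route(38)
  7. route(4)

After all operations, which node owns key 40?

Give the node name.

Op 1: add NA@31 -> ring=[31:NA]
Op 2: add NB@24 -> ring=[24:NB,31:NA]
Op 3: remove NA -> ring=[24:NB]
Op 4: add NC@35 -> ring=[24:NB,35:NC]
Op 5: route key 92: none >= 92, wrap to smallest pos 24 -> NB
Op 6: route key 38: none >= 38, wrap to smallest pos 24 -> NB
Op 7: route key 4: smallest pos >= 4 is 24 -> NB
Final route key 40: none >= 40, wrap to smallest pos 24 -> NB

Answer: NB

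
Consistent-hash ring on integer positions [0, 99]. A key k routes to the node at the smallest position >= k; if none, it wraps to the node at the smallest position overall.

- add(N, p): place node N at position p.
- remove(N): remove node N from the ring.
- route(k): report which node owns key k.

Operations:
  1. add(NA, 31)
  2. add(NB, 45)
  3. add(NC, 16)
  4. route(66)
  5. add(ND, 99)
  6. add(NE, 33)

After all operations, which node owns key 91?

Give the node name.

Answer: ND

Derivation:
Op 1: add NA@31 -> ring=[31:NA]
Op 2: add NB@45 -> ring=[31:NA,45:NB]
Op 3: add NC@16 -> ring=[16:NC,31:NA,45:NB]
Op 4: route key 66: none >= 66, wrap to smallest pos 16 -> NC
Op 5: add ND@99 -> ring=[16:NC,31:NA,45:NB,99:ND]
Op 6: add NE@33 -> ring=[16:NC,31:NA,33:NE,45:NB,99:ND]
Final route key 91: smallest pos >= 91 is 99 -> ND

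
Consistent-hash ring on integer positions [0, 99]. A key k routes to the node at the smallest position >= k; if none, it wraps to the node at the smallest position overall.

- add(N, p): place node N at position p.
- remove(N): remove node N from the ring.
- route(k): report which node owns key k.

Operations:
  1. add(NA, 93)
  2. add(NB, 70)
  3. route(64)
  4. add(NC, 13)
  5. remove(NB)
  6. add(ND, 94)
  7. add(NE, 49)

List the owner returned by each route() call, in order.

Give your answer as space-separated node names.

Op 1: add NA@93 -> ring=[93:NA]
Op 2: add NB@70 -> ring=[70:NB,93:NA]
Op 3: route key 64: smallest pos >= 64 is 70 -> NB
Op 4: add NC@13 -> ring=[13:NC,70:NB,93:NA]
Op 5: remove NB -> ring=[13:NC,93:NA]
Op 6: add ND@94 -> ring=[13:NC,93:NA,94:ND]
Op 7: add NE@49 -> ring=[13:NC,49:NE,93:NA,94:ND]

Answer: NB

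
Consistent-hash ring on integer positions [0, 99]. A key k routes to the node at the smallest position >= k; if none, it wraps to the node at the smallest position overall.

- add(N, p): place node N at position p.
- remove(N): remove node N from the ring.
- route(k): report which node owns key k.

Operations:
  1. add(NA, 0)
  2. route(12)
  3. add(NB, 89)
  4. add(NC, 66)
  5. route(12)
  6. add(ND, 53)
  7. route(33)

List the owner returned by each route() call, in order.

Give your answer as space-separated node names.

Answer: NA NC ND

Derivation:
Op 1: add NA@0 -> ring=[0:NA]
Op 2: route key 12: none >= 12, wrap to smallest pos 0 -> NA
Op 3: add NB@89 -> ring=[0:NA,89:NB]
Op 4: add NC@66 -> ring=[0:NA,66:NC,89:NB]
Op 5: route key 12: smallest pos >= 12 is 66 -> NC
Op 6: add ND@53 -> ring=[0:NA,53:ND,66:NC,89:NB]
Op 7: route key 33: smallest pos >= 33 is 53 -> ND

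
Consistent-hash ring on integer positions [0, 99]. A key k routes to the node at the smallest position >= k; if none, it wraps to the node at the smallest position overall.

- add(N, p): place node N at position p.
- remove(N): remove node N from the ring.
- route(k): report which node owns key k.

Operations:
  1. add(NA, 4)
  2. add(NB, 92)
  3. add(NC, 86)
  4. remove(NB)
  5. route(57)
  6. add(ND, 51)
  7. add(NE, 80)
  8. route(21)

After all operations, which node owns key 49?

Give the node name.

Op 1: add NA@4 -> ring=[4:NA]
Op 2: add NB@92 -> ring=[4:NA,92:NB]
Op 3: add NC@86 -> ring=[4:NA,86:NC,92:NB]
Op 4: remove NB -> ring=[4:NA,86:NC]
Op 5: route key 57: smallest pos >= 57 is 86 -> NC
Op 6: add ND@51 -> ring=[4:NA,51:ND,86:NC]
Op 7: add NE@80 -> ring=[4:NA,51:ND,80:NE,86:NC]
Op 8: route key 21: smallest pos >= 21 is 51 -> ND
Final route key 49: smallest pos >= 49 is 51 -> ND

Answer: ND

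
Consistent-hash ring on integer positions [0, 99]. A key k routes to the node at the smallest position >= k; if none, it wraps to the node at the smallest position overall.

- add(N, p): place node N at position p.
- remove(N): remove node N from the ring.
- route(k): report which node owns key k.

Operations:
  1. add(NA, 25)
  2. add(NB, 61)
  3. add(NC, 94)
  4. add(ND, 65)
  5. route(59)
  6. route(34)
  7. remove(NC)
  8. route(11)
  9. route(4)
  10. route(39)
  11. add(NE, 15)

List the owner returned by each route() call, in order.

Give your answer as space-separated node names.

Op 1: add NA@25 -> ring=[25:NA]
Op 2: add NB@61 -> ring=[25:NA,61:NB]
Op 3: add NC@94 -> ring=[25:NA,61:NB,94:NC]
Op 4: add ND@65 -> ring=[25:NA,61:NB,65:ND,94:NC]
Op 5: route key 59: smallest pos >= 59 is 61 -> NB
Op 6: route key 34: smallest pos >= 34 is 61 -> NB
Op 7: remove NC -> ring=[25:NA,61:NB,65:ND]
Op 8: route key 11: smallest pos >= 11 is 25 -> NA
Op 9: route key 4: smallest pos >= 4 is 25 -> NA
Op 10: route key 39: smallest pos >= 39 is 61 -> NB
Op 11: add NE@15 -> ring=[15:NE,25:NA,61:NB,65:ND]

Answer: NB NB NA NA NB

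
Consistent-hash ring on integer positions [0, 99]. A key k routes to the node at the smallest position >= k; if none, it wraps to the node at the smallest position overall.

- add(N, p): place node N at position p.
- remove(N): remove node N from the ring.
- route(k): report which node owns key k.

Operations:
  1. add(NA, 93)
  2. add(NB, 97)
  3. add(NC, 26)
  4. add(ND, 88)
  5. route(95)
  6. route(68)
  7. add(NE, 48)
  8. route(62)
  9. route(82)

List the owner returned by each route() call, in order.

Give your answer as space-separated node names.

Op 1: add NA@93 -> ring=[93:NA]
Op 2: add NB@97 -> ring=[93:NA,97:NB]
Op 3: add NC@26 -> ring=[26:NC,93:NA,97:NB]
Op 4: add ND@88 -> ring=[26:NC,88:ND,93:NA,97:NB]
Op 5: route key 95: smallest pos >= 95 is 97 -> NB
Op 6: route key 68: smallest pos >= 68 is 88 -> ND
Op 7: add NE@48 -> ring=[26:NC,48:NE,88:ND,93:NA,97:NB]
Op 8: route key 62: smallest pos >= 62 is 88 -> ND
Op 9: route key 82: smallest pos >= 82 is 88 -> ND

Answer: NB ND ND ND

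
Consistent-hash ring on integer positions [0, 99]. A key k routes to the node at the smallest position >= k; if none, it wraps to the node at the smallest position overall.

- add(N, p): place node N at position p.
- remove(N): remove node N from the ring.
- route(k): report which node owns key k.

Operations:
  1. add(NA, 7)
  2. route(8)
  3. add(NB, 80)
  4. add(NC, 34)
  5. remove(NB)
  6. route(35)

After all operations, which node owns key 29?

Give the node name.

Answer: NC

Derivation:
Op 1: add NA@7 -> ring=[7:NA]
Op 2: route key 8: none >= 8, wrap to smallest pos 7 -> NA
Op 3: add NB@80 -> ring=[7:NA,80:NB]
Op 4: add NC@34 -> ring=[7:NA,34:NC,80:NB]
Op 5: remove NB -> ring=[7:NA,34:NC]
Op 6: route key 35: none >= 35, wrap to smallest pos 7 -> NA
Final route key 29: smallest pos >= 29 is 34 -> NC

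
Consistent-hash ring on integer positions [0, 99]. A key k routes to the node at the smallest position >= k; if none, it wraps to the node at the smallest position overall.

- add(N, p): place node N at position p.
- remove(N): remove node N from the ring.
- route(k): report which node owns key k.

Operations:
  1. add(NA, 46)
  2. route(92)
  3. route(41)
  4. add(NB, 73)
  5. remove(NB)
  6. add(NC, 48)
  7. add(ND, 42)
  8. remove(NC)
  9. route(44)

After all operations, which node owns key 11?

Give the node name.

Answer: ND

Derivation:
Op 1: add NA@46 -> ring=[46:NA]
Op 2: route key 92: none >= 92, wrap to smallest pos 46 -> NA
Op 3: route key 41: smallest pos >= 41 is 46 -> NA
Op 4: add NB@73 -> ring=[46:NA,73:NB]
Op 5: remove NB -> ring=[46:NA]
Op 6: add NC@48 -> ring=[46:NA,48:NC]
Op 7: add ND@42 -> ring=[42:ND,46:NA,48:NC]
Op 8: remove NC -> ring=[42:ND,46:NA]
Op 9: route key 44: smallest pos >= 44 is 46 -> NA
Final route key 11: smallest pos >= 11 is 42 -> ND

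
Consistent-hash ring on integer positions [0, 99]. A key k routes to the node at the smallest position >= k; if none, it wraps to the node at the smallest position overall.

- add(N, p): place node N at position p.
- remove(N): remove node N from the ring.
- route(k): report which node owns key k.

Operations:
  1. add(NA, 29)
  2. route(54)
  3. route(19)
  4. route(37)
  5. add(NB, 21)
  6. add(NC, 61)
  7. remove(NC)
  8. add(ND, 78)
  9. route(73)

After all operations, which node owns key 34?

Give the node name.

Answer: ND

Derivation:
Op 1: add NA@29 -> ring=[29:NA]
Op 2: route key 54: none >= 54, wrap to smallest pos 29 -> NA
Op 3: route key 19: smallest pos >= 19 is 29 -> NA
Op 4: route key 37: none >= 37, wrap to smallest pos 29 -> NA
Op 5: add NB@21 -> ring=[21:NB,29:NA]
Op 6: add NC@61 -> ring=[21:NB,29:NA,61:NC]
Op 7: remove NC -> ring=[21:NB,29:NA]
Op 8: add ND@78 -> ring=[21:NB,29:NA,78:ND]
Op 9: route key 73: smallest pos >= 73 is 78 -> ND
Final route key 34: smallest pos >= 34 is 78 -> ND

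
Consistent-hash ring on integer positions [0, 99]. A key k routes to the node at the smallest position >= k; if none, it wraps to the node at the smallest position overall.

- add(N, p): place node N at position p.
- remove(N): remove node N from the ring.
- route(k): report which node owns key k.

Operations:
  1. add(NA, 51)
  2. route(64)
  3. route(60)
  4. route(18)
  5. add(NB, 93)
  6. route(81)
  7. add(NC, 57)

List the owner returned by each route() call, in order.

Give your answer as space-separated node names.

Answer: NA NA NA NB

Derivation:
Op 1: add NA@51 -> ring=[51:NA]
Op 2: route key 64: none >= 64, wrap to smallest pos 51 -> NA
Op 3: route key 60: none >= 60, wrap to smallest pos 51 -> NA
Op 4: route key 18: smallest pos >= 18 is 51 -> NA
Op 5: add NB@93 -> ring=[51:NA,93:NB]
Op 6: route key 81: smallest pos >= 81 is 93 -> NB
Op 7: add NC@57 -> ring=[51:NA,57:NC,93:NB]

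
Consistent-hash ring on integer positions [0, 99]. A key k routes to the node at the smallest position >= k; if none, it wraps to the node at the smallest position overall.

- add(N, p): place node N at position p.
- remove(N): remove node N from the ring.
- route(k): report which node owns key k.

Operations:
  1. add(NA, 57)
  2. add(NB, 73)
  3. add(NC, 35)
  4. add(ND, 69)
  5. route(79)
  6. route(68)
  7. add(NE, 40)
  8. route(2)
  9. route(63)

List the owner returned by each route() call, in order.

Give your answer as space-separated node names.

Answer: NC ND NC ND

Derivation:
Op 1: add NA@57 -> ring=[57:NA]
Op 2: add NB@73 -> ring=[57:NA,73:NB]
Op 3: add NC@35 -> ring=[35:NC,57:NA,73:NB]
Op 4: add ND@69 -> ring=[35:NC,57:NA,69:ND,73:NB]
Op 5: route key 79: none >= 79, wrap to smallest pos 35 -> NC
Op 6: route key 68: smallest pos >= 68 is 69 -> ND
Op 7: add NE@40 -> ring=[35:NC,40:NE,57:NA,69:ND,73:NB]
Op 8: route key 2: smallest pos >= 2 is 35 -> NC
Op 9: route key 63: smallest pos >= 63 is 69 -> ND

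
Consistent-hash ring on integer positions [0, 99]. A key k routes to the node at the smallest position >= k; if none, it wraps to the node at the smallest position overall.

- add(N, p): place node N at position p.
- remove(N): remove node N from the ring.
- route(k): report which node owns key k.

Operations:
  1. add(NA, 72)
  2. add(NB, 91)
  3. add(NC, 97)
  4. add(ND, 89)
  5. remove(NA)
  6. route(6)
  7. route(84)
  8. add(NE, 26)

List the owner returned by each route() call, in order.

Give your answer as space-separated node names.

Op 1: add NA@72 -> ring=[72:NA]
Op 2: add NB@91 -> ring=[72:NA,91:NB]
Op 3: add NC@97 -> ring=[72:NA,91:NB,97:NC]
Op 4: add ND@89 -> ring=[72:NA,89:ND,91:NB,97:NC]
Op 5: remove NA -> ring=[89:ND,91:NB,97:NC]
Op 6: route key 6: smallest pos >= 6 is 89 -> ND
Op 7: route key 84: smallest pos >= 84 is 89 -> ND
Op 8: add NE@26 -> ring=[26:NE,89:ND,91:NB,97:NC]

Answer: ND ND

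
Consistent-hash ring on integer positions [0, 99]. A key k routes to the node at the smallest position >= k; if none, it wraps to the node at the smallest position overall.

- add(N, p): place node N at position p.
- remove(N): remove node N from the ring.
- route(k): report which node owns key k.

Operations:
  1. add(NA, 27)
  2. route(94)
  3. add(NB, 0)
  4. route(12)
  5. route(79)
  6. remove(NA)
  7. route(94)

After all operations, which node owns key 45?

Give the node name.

Answer: NB

Derivation:
Op 1: add NA@27 -> ring=[27:NA]
Op 2: route key 94: none >= 94, wrap to smallest pos 27 -> NA
Op 3: add NB@0 -> ring=[0:NB,27:NA]
Op 4: route key 12: smallest pos >= 12 is 27 -> NA
Op 5: route key 79: none >= 79, wrap to smallest pos 0 -> NB
Op 6: remove NA -> ring=[0:NB]
Op 7: route key 94: none >= 94, wrap to smallest pos 0 -> NB
Final route key 45: none >= 45, wrap to smallest pos 0 -> NB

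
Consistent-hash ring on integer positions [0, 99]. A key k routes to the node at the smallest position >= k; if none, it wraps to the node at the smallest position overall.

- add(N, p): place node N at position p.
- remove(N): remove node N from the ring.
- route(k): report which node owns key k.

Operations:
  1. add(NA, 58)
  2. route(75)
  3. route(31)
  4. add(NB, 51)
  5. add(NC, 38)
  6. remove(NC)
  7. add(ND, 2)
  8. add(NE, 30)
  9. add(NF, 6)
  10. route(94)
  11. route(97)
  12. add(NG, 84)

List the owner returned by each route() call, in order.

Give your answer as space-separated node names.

Answer: NA NA ND ND

Derivation:
Op 1: add NA@58 -> ring=[58:NA]
Op 2: route key 75: none >= 75, wrap to smallest pos 58 -> NA
Op 3: route key 31: smallest pos >= 31 is 58 -> NA
Op 4: add NB@51 -> ring=[51:NB,58:NA]
Op 5: add NC@38 -> ring=[38:NC,51:NB,58:NA]
Op 6: remove NC -> ring=[51:NB,58:NA]
Op 7: add ND@2 -> ring=[2:ND,51:NB,58:NA]
Op 8: add NE@30 -> ring=[2:ND,30:NE,51:NB,58:NA]
Op 9: add NF@6 -> ring=[2:ND,6:NF,30:NE,51:NB,58:NA]
Op 10: route key 94: none >= 94, wrap to smallest pos 2 -> ND
Op 11: route key 97: none >= 97, wrap to smallest pos 2 -> ND
Op 12: add NG@84 -> ring=[2:ND,6:NF,30:NE,51:NB,58:NA,84:NG]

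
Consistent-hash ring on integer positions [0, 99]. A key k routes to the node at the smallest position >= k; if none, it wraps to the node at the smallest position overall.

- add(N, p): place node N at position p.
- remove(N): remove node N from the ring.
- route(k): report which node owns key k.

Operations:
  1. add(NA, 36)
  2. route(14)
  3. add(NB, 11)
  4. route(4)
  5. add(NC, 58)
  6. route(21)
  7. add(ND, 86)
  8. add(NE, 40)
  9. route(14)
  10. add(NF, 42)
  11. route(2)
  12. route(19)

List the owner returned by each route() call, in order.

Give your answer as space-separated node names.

Answer: NA NB NA NA NB NA

Derivation:
Op 1: add NA@36 -> ring=[36:NA]
Op 2: route key 14: smallest pos >= 14 is 36 -> NA
Op 3: add NB@11 -> ring=[11:NB,36:NA]
Op 4: route key 4: smallest pos >= 4 is 11 -> NB
Op 5: add NC@58 -> ring=[11:NB,36:NA,58:NC]
Op 6: route key 21: smallest pos >= 21 is 36 -> NA
Op 7: add ND@86 -> ring=[11:NB,36:NA,58:NC,86:ND]
Op 8: add NE@40 -> ring=[11:NB,36:NA,40:NE,58:NC,86:ND]
Op 9: route key 14: smallest pos >= 14 is 36 -> NA
Op 10: add NF@42 -> ring=[11:NB,36:NA,40:NE,42:NF,58:NC,86:ND]
Op 11: route key 2: smallest pos >= 2 is 11 -> NB
Op 12: route key 19: smallest pos >= 19 is 36 -> NA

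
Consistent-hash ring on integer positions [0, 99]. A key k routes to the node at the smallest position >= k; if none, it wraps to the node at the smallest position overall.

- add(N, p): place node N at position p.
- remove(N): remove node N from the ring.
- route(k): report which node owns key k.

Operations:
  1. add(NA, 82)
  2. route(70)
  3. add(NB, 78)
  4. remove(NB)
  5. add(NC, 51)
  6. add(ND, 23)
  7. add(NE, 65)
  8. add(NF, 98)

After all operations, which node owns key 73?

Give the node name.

Answer: NA

Derivation:
Op 1: add NA@82 -> ring=[82:NA]
Op 2: route key 70: smallest pos >= 70 is 82 -> NA
Op 3: add NB@78 -> ring=[78:NB,82:NA]
Op 4: remove NB -> ring=[82:NA]
Op 5: add NC@51 -> ring=[51:NC,82:NA]
Op 6: add ND@23 -> ring=[23:ND,51:NC,82:NA]
Op 7: add NE@65 -> ring=[23:ND,51:NC,65:NE,82:NA]
Op 8: add NF@98 -> ring=[23:ND,51:NC,65:NE,82:NA,98:NF]
Final route key 73: smallest pos >= 73 is 82 -> NA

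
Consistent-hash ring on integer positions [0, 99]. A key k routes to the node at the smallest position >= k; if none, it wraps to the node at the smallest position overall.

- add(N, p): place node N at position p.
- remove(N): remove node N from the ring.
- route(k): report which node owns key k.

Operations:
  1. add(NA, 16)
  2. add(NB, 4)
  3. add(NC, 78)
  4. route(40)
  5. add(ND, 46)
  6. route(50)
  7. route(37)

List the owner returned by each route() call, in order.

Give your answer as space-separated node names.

Op 1: add NA@16 -> ring=[16:NA]
Op 2: add NB@4 -> ring=[4:NB,16:NA]
Op 3: add NC@78 -> ring=[4:NB,16:NA,78:NC]
Op 4: route key 40: smallest pos >= 40 is 78 -> NC
Op 5: add ND@46 -> ring=[4:NB,16:NA,46:ND,78:NC]
Op 6: route key 50: smallest pos >= 50 is 78 -> NC
Op 7: route key 37: smallest pos >= 37 is 46 -> ND

Answer: NC NC ND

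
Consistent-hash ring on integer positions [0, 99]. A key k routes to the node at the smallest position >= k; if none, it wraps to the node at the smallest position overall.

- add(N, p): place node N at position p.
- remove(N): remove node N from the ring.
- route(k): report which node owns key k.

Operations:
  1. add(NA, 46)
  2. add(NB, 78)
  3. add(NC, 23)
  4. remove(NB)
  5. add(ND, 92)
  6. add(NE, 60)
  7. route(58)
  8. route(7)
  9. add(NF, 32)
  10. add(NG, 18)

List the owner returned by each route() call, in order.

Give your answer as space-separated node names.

Answer: NE NC

Derivation:
Op 1: add NA@46 -> ring=[46:NA]
Op 2: add NB@78 -> ring=[46:NA,78:NB]
Op 3: add NC@23 -> ring=[23:NC,46:NA,78:NB]
Op 4: remove NB -> ring=[23:NC,46:NA]
Op 5: add ND@92 -> ring=[23:NC,46:NA,92:ND]
Op 6: add NE@60 -> ring=[23:NC,46:NA,60:NE,92:ND]
Op 7: route key 58: smallest pos >= 58 is 60 -> NE
Op 8: route key 7: smallest pos >= 7 is 23 -> NC
Op 9: add NF@32 -> ring=[23:NC,32:NF,46:NA,60:NE,92:ND]
Op 10: add NG@18 -> ring=[18:NG,23:NC,32:NF,46:NA,60:NE,92:ND]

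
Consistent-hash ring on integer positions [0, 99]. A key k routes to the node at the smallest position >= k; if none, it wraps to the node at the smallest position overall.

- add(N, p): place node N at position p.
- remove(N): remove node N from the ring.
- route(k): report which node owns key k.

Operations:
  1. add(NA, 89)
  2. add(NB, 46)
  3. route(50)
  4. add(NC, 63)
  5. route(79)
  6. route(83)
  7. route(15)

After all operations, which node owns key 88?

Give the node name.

Answer: NA

Derivation:
Op 1: add NA@89 -> ring=[89:NA]
Op 2: add NB@46 -> ring=[46:NB,89:NA]
Op 3: route key 50: smallest pos >= 50 is 89 -> NA
Op 4: add NC@63 -> ring=[46:NB,63:NC,89:NA]
Op 5: route key 79: smallest pos >= 79 is 89 -> NA
Op 6: route key 83: smallest pos >= 83 is 89 -> NA
Op 7: route key 15: smallest pos >= 15 is 46 -> NB
Final route key 88: smallest pos >= 88 is 89 -> NA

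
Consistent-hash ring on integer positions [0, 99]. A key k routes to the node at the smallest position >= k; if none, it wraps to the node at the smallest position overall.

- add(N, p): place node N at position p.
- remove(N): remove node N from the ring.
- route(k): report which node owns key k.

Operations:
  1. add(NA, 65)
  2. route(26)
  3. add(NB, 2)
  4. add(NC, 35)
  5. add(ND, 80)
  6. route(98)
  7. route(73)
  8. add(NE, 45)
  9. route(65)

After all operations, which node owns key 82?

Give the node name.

Answer: NB

Derivation:
Op 1: add NA@65 -> ring=[65:NA]
Op 2: route key 26: smallest pos >= 26 is 65 -> NA
Op 3: add NB@2 -> ring=[2:NB,65:NA]
Op 4: add NC@35 -> ring=[2:NB,35:NC,65:NA]
Op 5: add ND@80 -> ring=[2:NB,35:NC,65:NA,80:ND]
Op 6: route key 98: none >= 98, wrap to smallest pos 2 -> NB
Op 7: route key 73: smallest pos >= 73 is 80 -> ND
Op 8: add NE@45 -> ring=[2:NB,35:NC,45:NE,65:NA,80:ND]
Op 9: route key 65: smallest pos >= 65 is 65 -> NA
Final route key 82: none >= 82, wrap to smallest pos 2 -> NB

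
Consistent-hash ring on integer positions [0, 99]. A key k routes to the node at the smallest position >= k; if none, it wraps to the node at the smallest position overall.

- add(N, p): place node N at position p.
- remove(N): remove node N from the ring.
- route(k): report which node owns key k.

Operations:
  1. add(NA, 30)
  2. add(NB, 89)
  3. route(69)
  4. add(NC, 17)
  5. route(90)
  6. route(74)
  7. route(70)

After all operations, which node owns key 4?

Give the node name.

Op 1: add NA@30 -> ring=[30:NA]
Op 2: add NB@89 -> ring=[30:NA,89:NB]
Op 3: route key 69: smallest pos >= 69 is 89 -> NB
Op 4: add NC@17 -> ring=[17:NC,30:NA,89:NB]
Op 5: route key 90: none >= 90, wrap to smallest pos 17 -> NC
Op 6: route key 74: smallest pos >= 74 is 89 -> NB
Op 7: route key 70: smallest pos >= 70 is 89 -> NB
Final route key 4: smallest pos >= 4 is 17 -> NC

Answer: NC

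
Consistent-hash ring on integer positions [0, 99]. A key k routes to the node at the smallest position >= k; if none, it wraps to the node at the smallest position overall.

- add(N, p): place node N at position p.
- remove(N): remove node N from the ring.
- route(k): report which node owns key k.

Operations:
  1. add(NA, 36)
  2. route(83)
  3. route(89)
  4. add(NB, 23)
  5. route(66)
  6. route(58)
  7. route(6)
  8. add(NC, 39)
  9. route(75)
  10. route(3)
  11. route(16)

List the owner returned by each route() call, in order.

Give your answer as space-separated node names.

Op 1: add NA@36 -> ring=[36:NA]
Op 2: route key 83: none >= 83, wrap to smallest pos 36 -> NA
Op 3: route key 89: none >= 89, wrap to smallest pos 36 -> NA
Op 4: add NB@23 -> ring=[23:NB,36:NA]
Op 5: route key 66: none >= 66, wrap to smallest pos 23 -> NB
Op 6: route key 58: none >= 58, wrap to smallest pos 23 -> NB
Op 7: route key 6: smallest pos >= 6 is 23 -> NB
Op 8: add NC@39 -> ring=[23:NB,36:NA,39:NC]
Op 9: route key 75: none >= 75, wrap to smallest pos 23 -> NB
Op 10: route key 3: smallest pos >= 3 is 23 -> NB
Op 11: route key 16: smallest pos >= 16 is 23 -> NB

Answer: NA NA NB NB NB NB NB NB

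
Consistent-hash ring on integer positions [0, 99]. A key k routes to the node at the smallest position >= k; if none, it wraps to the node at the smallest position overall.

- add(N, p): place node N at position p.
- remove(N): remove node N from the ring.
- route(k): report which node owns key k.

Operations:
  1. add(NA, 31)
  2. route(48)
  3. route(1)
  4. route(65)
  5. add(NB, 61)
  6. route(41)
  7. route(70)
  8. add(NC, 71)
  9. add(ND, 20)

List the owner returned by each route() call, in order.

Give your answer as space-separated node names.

Op 1: add NA@31 -> ring=[31:NA]
Op 2: route key 48: none >= 48, wrap to smallest pos 31 -> NA
Op 3: route key 1: smallest pos >= 1 is 31 -> NA
Op 4: route key 65: none >= 65, wrap to smallest pos 31 -> NA
Op 5: add NB@61 -> ring=[31:NA,61:NB]
Op 6: route key 41: smallest pos >= 41 is 61 -> NB
Op 7: route key 70: none >= 70, wrap to smallest pos 31 -> NA
Op 8: add NC@71 -> ring=[31:NA,61:NB,71:NC]
Op 9: add ND@20 -> ring=[20:ND,31:NA,61:NB,71:NC]

Answer: NA NA NA NB NA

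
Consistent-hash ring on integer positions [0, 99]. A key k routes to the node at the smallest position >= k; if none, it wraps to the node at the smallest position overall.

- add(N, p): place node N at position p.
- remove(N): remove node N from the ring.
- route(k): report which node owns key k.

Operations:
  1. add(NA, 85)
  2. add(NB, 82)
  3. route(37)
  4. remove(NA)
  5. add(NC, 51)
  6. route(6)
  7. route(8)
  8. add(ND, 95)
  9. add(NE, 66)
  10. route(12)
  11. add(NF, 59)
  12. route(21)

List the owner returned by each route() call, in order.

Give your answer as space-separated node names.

Answer: NB NC NC NC NC

Derivation:
Op 1: add NA@85 -> ring=[85:NA]
Op 2: add NB@82 -> ring=[82:NB,85:NA]
Op 3: route key 37: smallest pos >= 37 is 82 -> NB
Op 4: remove NA -> ring=[82:NB]
Op 5: add NC@51 -> ring=[51:NC,82:NB]
Op 6: route key 6: smallest pos >= 6 is 51 -> NC
Op 7: route key 8: smallest pos >= 8 is 51 -> NC
Op 8: add ND@95 -> ring=[51:NC,82:NB,95:ND]
Op 9: add NE@66 -> ring=[51:NC,66:NE,82:NB,95:ND]
Op 10: route key 12: smallest pos >= 12 is 51 -> NC
Op 11: add NF@59 -> ring=[51:NC,59:NF,66:NE,82:NB,95:ND]
Op 12: route key 21: smallest pos >= 21 is 51 -> NC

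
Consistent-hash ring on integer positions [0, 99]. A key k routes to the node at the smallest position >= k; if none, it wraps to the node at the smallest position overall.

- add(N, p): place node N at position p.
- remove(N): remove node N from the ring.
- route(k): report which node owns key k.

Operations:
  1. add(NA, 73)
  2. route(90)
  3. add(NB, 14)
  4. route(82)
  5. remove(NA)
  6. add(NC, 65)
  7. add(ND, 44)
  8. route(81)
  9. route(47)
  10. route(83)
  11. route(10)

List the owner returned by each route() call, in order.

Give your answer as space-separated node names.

Answer: NA NB NB NC NB NB

Derivation:
Op 1: add NA@73 -> ring=[73:NA]
Op 2: route key 90: none >= 90, wrap to smallest pos 73 -> NA
Op 3: add NB@14 -> ring=[14:NB,73:NA]
Op 4: route key 82: none >= 82, wrap to smallest pos 14 -> NB
Op 5: remove NA -> ring=[14:NB]
Op 6: add NC@65 -> ring=[14:NB,65:NC]
Op 7: add ND@44 -> ring=[14:NB,44:ND,65:NC]
Op 8: route key 81: none >= 81, wrap to smallest pos 14 -> NB
Op 9: route key 47: smallest pos >= 47 is 65 -> NC
Op 10: route key 83: none >= 83, wrap to smallest pos 14 -> NB
Op 11: route key 10: smallest pos >= 10 is 14 -> NB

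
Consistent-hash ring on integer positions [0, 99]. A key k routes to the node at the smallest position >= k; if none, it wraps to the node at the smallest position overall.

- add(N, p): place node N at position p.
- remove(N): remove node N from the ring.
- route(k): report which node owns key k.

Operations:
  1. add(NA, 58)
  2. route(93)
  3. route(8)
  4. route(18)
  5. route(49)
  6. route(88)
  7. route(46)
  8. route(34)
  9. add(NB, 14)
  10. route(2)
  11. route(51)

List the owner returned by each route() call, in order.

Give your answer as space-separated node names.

Answer: NA NA NA NA NA NA NA NB NA

Derivation:
Op 1: add NA@58 -> ring=[58:NA]
Op 2: route key 93: none >= 93, wrap to smallest pos 58 -> NA
Op 3: route key 8: smallest pos >= 8 is 58 -> NA
Op 4: route key 18: smallest pos >= 18 is 58 -> NA
Op 5: route key 49: smallest pos >= 49 is 58 -> NA
Op 6: route key 88: none >= 88, wrap to smallest pos 58 -> NA
Op 7: route key 46: smallest pos >= 46 is 58 -> NA
Op 8: route key 34: smallest pos >= 34 is 58 -> NA
Op 9: add NB@14 -> ring=[14:NB,58:NA]
Op 10: route key 2: smallest pos >= 2 is 14 -> NB
Op 11: route key 51: smallest pos >= 51 is 58 -> NA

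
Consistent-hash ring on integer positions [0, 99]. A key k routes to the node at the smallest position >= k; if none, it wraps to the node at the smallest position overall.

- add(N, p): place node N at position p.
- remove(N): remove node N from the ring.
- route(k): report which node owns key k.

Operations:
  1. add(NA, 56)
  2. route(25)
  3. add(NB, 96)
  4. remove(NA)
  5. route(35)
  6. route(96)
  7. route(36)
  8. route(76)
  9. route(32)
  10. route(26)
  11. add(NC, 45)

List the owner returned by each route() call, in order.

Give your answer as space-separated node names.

Answer: NA NB NB NB NB NB NB

Derivation:
Op 1: add NA@56 -> ring=[56:NA]
Op 2: route key 25: smallest pos >= 25 is 56 -> NA
Op 3: add NB@96 -> ring=[56:NA,96:NB]
Op 4: remove NA -> ring=[96:NB]
Op 5: route key 35: smallest pos >= 35 is 96 -> NB
Op 6: route key 96: smallest pos >= 96 is 96 -> NB
Op 7: route key 36: smallest pos >= 36 is 96 -> NB
Op 8: route key 76: smallest pos >= 76 is 96 -> NB
Op 9: route key 32: smallest pos >= 32 is 96 -> NB
Op 10: route key 26: smallest pos >= 26 is 96 -> NB
Op 11: add NC@45 -> ring=[45:NC,96:NB]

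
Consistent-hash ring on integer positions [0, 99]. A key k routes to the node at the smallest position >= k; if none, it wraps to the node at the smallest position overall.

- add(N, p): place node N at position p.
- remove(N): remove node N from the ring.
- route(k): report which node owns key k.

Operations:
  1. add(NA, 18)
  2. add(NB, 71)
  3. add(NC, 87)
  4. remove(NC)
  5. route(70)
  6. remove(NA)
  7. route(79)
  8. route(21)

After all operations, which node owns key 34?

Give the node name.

Op 1: add NA@18 -> ring=[18:NA]
Op 2: add NB@71 -> ring=[18:NA,71:NB]
Op 3: add NC@87 -> ring=[18:NA,71:NB,87:NC]
Op 4: remove NC -> ring=[18:NA,71:NB]
Op 5: route key 70: smallest pos >= 70 is 71 -> NB
Op 6: remove NA -> ring=[71:NB]
Op 7: route key 79: none >= 79, wrap to smallest pos 71 -> NB
Op 8: route key 21: smallest pos >= 21 is 71 -> NB
Final route key 34: smallest pos >= 34 is 71 -> NB

Answer: NB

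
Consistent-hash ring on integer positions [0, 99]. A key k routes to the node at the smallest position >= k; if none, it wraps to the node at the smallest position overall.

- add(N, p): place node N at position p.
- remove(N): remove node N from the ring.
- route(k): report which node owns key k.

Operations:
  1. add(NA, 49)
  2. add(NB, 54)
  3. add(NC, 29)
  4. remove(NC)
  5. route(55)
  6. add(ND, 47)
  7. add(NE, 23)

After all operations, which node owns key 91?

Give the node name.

Op 1: add NA@49 -> ring=[49:NA]
Op 2: add NB@54 -> ring=[49:NA,54:NB]
Op 3: add NC@29 -> ring=[29:NC,49:NA,54:NB]
Op 4: remove NC -> ring=[49:NA,54:NB]
Op 5: route key 55: none >= 55, wrap to smallest pos 49 -> NA
Op 6: add ND@47 -> ring=[47:ND,49:NA,54:NB]
Op 7: add NE@23 -> ring=[23:NE,47:ND,49:NA,54:NB]
Final route key 91: none >= 91, wrap to smallest pos 23 -> NE

Answer: NE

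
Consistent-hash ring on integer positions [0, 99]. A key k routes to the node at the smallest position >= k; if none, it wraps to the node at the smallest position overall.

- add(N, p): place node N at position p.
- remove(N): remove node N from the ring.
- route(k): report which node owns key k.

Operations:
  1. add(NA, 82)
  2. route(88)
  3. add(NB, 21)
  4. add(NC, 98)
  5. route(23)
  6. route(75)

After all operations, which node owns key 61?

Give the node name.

Op 1: add NA@82 -> ring=[82:NA]
Op 2: route key 88: none >= 88, wrap to smallest pos 82 -> NA
Op 3: add NB@21 -> ring=[21:NB,82:NA]
Op 4: add NC@98 -> ring=[21:NB,82:NA,98:NC]
Op 5: route key 23: smallest pos >= 23 is 82 -> NA
Op 6: route key 75: smallest pos >= 75 is 82 -> NA
Final route key 61: smallest pos >= 61 is 82 -> NA

Answer: NA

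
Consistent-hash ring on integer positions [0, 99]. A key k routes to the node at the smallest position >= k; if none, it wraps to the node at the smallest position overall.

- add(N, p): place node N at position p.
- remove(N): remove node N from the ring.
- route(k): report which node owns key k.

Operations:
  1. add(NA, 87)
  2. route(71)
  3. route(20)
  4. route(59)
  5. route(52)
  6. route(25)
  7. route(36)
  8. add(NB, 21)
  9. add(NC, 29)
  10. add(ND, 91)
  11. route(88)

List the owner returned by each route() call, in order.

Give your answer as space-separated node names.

Answer: NA NA NA NA NA NA ND

Derivation:
Op 1: add NA@87 -> ring=[87:NA]
Op 2: route key 71: smallest pos >= 71 is 87 -> NA
Op 3: route key 20: smallest pos >= 20 is 87 -> NA
Op 4: route key 59: smallest pos >= 59 is 87 -> NA
Op 5: route key 52: smallest pos >= 52 is 87 -> NA
Op 6: route key 25: smallest pos >= 25 is 87 -> NA
Op 7: route key 36: smallest pos >= 36 is 87 -> NA
Op 8: add NB@21 -> ring=[21:NB,87:NA]
Op 9: add NC@29 -> ring=[21:NB,29:NC,87:NA]
Op 10: add ND@91 -> ring=[21:NB,29:NC,87:NA,91:ND]
Op 11: route key 88: smallest pos >= 88 is 91 -> ND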